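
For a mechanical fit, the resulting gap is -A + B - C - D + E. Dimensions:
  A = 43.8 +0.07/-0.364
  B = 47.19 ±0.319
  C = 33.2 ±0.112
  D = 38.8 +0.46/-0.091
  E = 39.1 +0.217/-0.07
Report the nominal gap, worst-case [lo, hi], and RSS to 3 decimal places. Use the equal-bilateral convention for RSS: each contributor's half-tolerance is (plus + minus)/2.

nominal=-29.510 wc=[-30.541,-28.407] rss=0.508

Stack each dimension's contribution:
  -A: nom -43.800 → Σnom=-43.800; wc +0.364/-0.070 → slack +0.364/-0.070; half-tol=0.217, Σhalf²=0.047089
  +B: nom +47.190 → Σnom=3.390; wc +0.319/-0.319 → slack +0.683/-0.389; half-tol=0.319, Σhalf²=0.148850
  -C: nom -33.200 → Σnom=-29.810; wc +0.112/-0.112 → slack +0.795/-0.501; half-tol=0.112, Σhalf²=0.161394
  -D: nom -38.800 → Σnom=-68.610; wc +0.091/-0.460 → slack +0.886/-0.961; half-tol=0.276, Σhalf²=0.237294
  +E: nom +39.100 → Σnom=-29.510; wc +0.217/-0.070 → slack +1.103/-1.031; half-tol=0.144, Σhalf²=0.257887
Nominal = -29.510. Worst-case = [-29.510 - 1.031, -29.510 + 1.103] = [-30.541, -28.407]. RSS = √0.257887 = 0.508.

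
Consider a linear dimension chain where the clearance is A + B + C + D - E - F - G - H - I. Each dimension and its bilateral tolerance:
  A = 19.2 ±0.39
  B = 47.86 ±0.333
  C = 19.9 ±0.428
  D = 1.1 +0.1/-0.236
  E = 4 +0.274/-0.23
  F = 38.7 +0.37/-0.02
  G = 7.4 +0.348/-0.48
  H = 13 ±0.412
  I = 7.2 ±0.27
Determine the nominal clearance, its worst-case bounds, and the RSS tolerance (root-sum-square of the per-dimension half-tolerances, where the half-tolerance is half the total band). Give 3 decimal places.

nominal=17.760 wc=[14.699,20.423] rss=0.995

Stack each dimension's contribution:
  +A: nom +19.200 → Σnom=19.200; wc +0.390/-0.390 → slack +0.390/-0.390; half-tol=0.390, Σhalf²=0.152100
  +B: nom +47.860 → Σnom=67.060; wc +0.333/-0.333 → slack +0.723/-0.723; half-tol=0.333, Σhalf²=0.262989
  +C: nom +19.900 → Σnom=86.960; wc +0.428/-0.428 → slack +1.151/-1.151; half-tol=0.428, Σhalf²=0.446173
  +D: nom +1.100 → Σnom=88.060; wc +0.100/-0.236 → slack +1.251/-1.387; half-tol=0.168, Σhalf²=0.474397
  -E: nom -4.000 → Σnom=84.060; wc +0.230/-0.274 → slack +1.481/-1.661; half-tol=0.252, Σhalf²=0.537901
  -F: nom -38.700 → Σnom=45.360; wc +0.020/-0.370 → slack +1.501/-2.031; half-tol=0.195, Σhalf²=0.575926
  -G: nom -7.400 → Σnom=37.960; wc +0.480/-0.348 → slack +1.981/-2.379; half-tol=0.414, Σhalf²=0.747322
  -H: nom -13.000 → Σnom=24.960; wc +0.412/-0.412 → slack +2.393/-2.791; half-tol=0.412, Σhalf²=0.917066
  -I: nom -7.200 → Σnom=17.760; wc +0.270/-0.270 → slack +2.663/-3.061; half-tol=0.270, Σhalf²=0.989966
Nominal = 17.760. Worst-case = [17.760 - 3.061, 17.760 + 2.663] = [14.699, 20.423]. RSS = √0.989966 = 0.995.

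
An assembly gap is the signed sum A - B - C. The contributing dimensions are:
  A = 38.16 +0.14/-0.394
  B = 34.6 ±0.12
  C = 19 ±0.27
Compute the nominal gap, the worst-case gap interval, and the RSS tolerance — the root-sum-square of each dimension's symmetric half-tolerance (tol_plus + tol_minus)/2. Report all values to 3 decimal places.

Stack each dimension's contribution:
  +A: nom +38.160 → Σnom=38.160; wc +0.140/-0.394 → slack +0.140/-0.394; half-tol=0.267, Σhalf²=0.071289
  -B: nom -34.600 → Σnom=3.560; wc +0.120/-0.120 → slack +0.260/-0.514; half-tol=0.120, Σhalf²=0.085689
  -C: nom -19.000 → Σnom=-15.440; wc +0.270/-0.270 → slack +0.530/-0.784; half-tol=0.270, Σhalf²=0.158589
Nominal = -15.440. Worst-case = [-15.440 - 0.784, -15.440 + 0.530] = [-16.224, -14.910]. RSS = √0.158589 = 0.398.

nominal=-15.440 wc=[-16.224,-14.910] rss=0.398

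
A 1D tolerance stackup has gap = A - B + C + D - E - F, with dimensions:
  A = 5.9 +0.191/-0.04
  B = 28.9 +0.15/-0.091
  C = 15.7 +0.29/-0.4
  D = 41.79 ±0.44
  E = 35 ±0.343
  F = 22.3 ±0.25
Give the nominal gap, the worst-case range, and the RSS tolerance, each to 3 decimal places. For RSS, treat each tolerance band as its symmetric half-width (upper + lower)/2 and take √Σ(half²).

nominal=-22.810 wc=[-24.433,-21.205] rss=0.722

Stack each dimension's contribution:
  +A: nom +5.900 → Σnom=5.900; wc +0.191/-0.040 → slack +0.191/-0.040; half-tol=0.116, Σhalf²=0.013340
  -B: nom -28.900 → Σnom=-23.000; wc +0.091/-0.150 → slack +0.282/-0.190; half-tol=0.120, Σhalf²=0.027860
  +C: nom +15.700 → Σnom=-7.300; wc +0.290/-0.400 → slack +0.572/-0.590; half-tol=0.345, Σhalf²=0.146885
  +D: nom +41.790 → Σnom=34.490; wc +0.440/-0.440 → slack +1.012/-1.030; half-tol=0.440, Σhalf²=0.340485
  -E: nom -35.000 → Σnom=-0.510; wc +0.343/-0.343 → slack +1.355/-1.373; half-tol=0.343, Σhalf²=0.458135
  -F: nom -22.300 → Σnom=-22.810; wc +0.250/-0.250 → slack +1.605/-1.623; half-tol=0.250, Σhalf²=0.520635
Nominal = -22.810. Worst-case = [-22.810 - 1.623, -22.810 + 1.605] = [-24.433, -21.205]. RSS = √0.520635 = 0.722.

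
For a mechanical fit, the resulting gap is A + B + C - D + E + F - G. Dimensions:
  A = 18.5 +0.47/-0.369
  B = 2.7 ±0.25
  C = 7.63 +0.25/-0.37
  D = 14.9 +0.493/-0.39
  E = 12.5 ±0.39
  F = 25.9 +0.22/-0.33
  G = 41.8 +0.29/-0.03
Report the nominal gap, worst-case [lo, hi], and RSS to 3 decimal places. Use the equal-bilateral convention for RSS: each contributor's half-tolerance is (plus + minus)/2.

Stack each dimension's contribution:
  +A: nom +18.500 → Σnom=18.500; wc +0.470/-0.369 → slack +0.470/-0.369; half-tol=0.419, Σhalf²=0.175980
  +B: nom +2.700 → Σnom=21.200; wc +0.250/-0.250 → slack +0.720/-0.619; half-tol=0.250, Σhalf²=0.238480
  +C: nom +7.630 → Σnom=28.830; wc +0.250/-0.370 → slack +0.970/-0.989; half-tol=0.310, Σhalf²=0.334580
  -D: nom -14.900 → Σnom=13.930; wc +0.390/-0.493 → slack +1.360/-1.482; half-tol=0.442, Σhalf²=0.529502
  +E: nom +12.500 → Σnom=26.430; wc +0.390/-0.390 → slack +1.750/-1.872; half-tol=0.390, Σhalf²=0.681603
  +F: nom +25.900 → Σnom=52.330; wc +0.220/-0.330 → slack +1.970/-2.202; half-tol=0.275, Σhalf²=0.757228
  -G: nom -41.800 → Σnom=10.530; wc +0.030/-0.290 → slack +2.000/-2.492; half-tol=0.160, Σhalf²=0.782828
Nominal = 10.530. Worst-case = [10.530 - 2.492, 10.530 + 2.000] = [8.038, 12.530]. RSS = √0.782828 = 0.885.

nominal=10.530 wc=[8.038,12.530] rss=0.885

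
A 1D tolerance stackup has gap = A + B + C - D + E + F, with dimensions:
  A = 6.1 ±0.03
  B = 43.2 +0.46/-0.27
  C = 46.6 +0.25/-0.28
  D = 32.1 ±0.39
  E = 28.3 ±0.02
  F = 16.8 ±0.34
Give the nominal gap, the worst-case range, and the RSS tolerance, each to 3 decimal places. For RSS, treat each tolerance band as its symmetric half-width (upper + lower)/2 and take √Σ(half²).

nominal=108.900 wc=[107.570,110.390] rss=0.687

Stack each dimension's contribution:
  +A: nom +6.100 → Σnom=6.100; wc +0.030/-0.030 → slack +0.030/-0.030; half-tol=0.030, Σhalf²=0.000900
  +B: nom +43.200 → Σnom=49.300; wc +0.460/-0.270 → slack +0.490/-0.300; half-tol=0.365, Σhalf²=0.134125
  +C: nom +46.600 → Σnom=95.900; wc +0.250/-0.280 → slack +0.740/-0.580; half-tol=0.265, Σhalf²=0.204350
  -D: nom -32.100 → Σnom=63.800; wc +0.390/-0.390 → slack +1.130/-0.970; half-tol=0.390, Σhalf²=0.356450
  +E: nom +28.300 → Σnom=92.100; wc +0.020/-0.020 → slack +1.150/-0.990; half-tol=0.020, Σhalf²=0.356850
  +F: nom +16.800 → Σnom=108.900; wc +0.340/-0.340 → slack +1.490/-1.330; half-tol=0.340, Σhalf²=0.472450
Nominal = 108.900. Worst-case = [108.900 - 1.330, 108.900 + 1.490] = [107.570, 110.390]. RSS = √0.472450 = 0.687.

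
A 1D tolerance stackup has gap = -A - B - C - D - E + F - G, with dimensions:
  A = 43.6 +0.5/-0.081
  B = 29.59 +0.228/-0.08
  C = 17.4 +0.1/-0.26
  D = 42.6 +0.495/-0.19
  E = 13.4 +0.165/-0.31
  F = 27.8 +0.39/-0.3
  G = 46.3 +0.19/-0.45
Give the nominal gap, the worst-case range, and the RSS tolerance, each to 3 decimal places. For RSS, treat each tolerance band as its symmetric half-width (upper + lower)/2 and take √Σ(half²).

nominal=-165.090 wc=[-167.068,-163.329] rss=0.732

Stack each dimension's contribution:
  -A: nom -43.600 → Σnom=-43.600; wc +0.081/-0.500 → slack +0.081/-0.500; half-tol=0.290, Σhalf²=0.084390
  -B: nom -29.590 → Σnom=-73.190; wc +0.080/-0.228 → slack +0.161/-0.728; half-tol=0.154, Σhalf²=0.108106
  -C: nom -17.400 → Σnom=-90.590; wc +0.260/-0.100 → slack +0.421/-0.828; half-tol=0.180, Σhalf²=0.140506
  -D: nom -42.600 → Σnom=-133.190; wc +0.190/-0.495 → slack +0.611/-1.323; half-tol=0.343, Σhalf²=0.257812
  -E: nom -13.400 → Σnom=-146.590; wc +0.310/-0.165 → slack +0.921/-1.488; half-tol=0.237, Σhalf²=0.314219
  +F: nom +27.800 → Σnom=-118.790; wc +0.390/-0.300 → slack +1.311/-1.788; half-tol=0.345, Σhalf²=0.433244
  -G: nom -46.300 → Σnom=-165.090; wc +0.450/-0.190 → slack +1.761/-1.978; half-tol=0.320, Σhalf²=0.535644
Nominal = -165.090. Worst-case = [-165.090 - 1.978, -165.090 + 1.761] = [-167.068, -163.329]. RSS = √0.535644 = 0.732.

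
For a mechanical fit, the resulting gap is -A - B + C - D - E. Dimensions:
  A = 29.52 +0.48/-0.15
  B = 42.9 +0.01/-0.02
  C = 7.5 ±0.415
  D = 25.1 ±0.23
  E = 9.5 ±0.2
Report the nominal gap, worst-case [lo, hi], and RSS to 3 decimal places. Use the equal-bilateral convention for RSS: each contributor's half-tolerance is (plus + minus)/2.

Stack each dimension's contribution:
  -A: nom -29.520 → Σnom=-29.520; wc +0.150/-0.480 → slack +0.150/-0.480; half-tol=0.315, Σhalf²=0.099225
  -B: nom -42.900 → Σnom=-72.420; wc +0.020/-0.010 → slack +0.170/-0.490; half-tol=0.015, Σhalf²=0.099450
  +C: nom +7.500 → Σnom=-64.920; wc +0.415/-0.415 → slack +0.585/-0.905; half-tol=0.415, Σhalf²=0.271675
  -D: nom -25.100 → Σnom=-90.020; wc +0.230/-0.230 → slack +0.815/-1.135; half-tol=0.230, Σhalf²=0.324575
  -E: nom -9.500 → Σnom=-99.520; wc +0.200/-0.200 → slack +1.015/-1.335; half-tol=0.200, Σhalf²=0.364575
Nominal = -99.520. Worst-case = [-99.520 - 1.335, -99.520 + 1.015] = [-100.855, -98.505]. RSS = √0.364575 = 0.604.

nominal=-99.520 wc=[-100.855,-98.505] rss=0.604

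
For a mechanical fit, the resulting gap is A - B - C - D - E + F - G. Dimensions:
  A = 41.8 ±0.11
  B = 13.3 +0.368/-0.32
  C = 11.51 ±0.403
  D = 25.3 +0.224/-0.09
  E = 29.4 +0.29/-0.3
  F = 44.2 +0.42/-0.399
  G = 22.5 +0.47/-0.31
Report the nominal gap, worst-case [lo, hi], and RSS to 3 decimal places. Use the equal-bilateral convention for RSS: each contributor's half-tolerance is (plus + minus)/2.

nominal=-16.010 wc=[-18.274,-14.057] rss=0.851

Stack each dimension's contribution:
  +A: nom +41.800 → Σnom=41.800; wc +0.110/-0.110 → slack +0.110/-0.110; half-tol=0.110, Σhalf²=0.012100
  -B: nom -13.300 → Σnom=28.500; wc +0.320/-0.368 → slack +0.430/-0.478; half-tol=0.344, Σhalf²=0.130436
  -C: nom -11.510 → Σnom=16.990; wc +0.403/-0.403 → slack +0.833/-0.881; half-tol=0.403, Σhalf²=0.292845
  -D: nom -25.300 → Σnom=-8.310; wc +0.090/-0.224 → slack +0.923/-1.105; half-tol=0.157, Σhalf²=0.317494
  -E: nom -29.400 → Σnom=-37.710; wc +0.300/-0.290 → slack +1.223/-1.395; half-tol=0.295, Σhalf²=0.404519
  +F: nom +44.200 → Σnom=6.490; wc +0.420/-0.399 → slack +1.643/-1.794; half-tol=0.409, Σhalf²=0.572209
  -G: nom -22.500 → Σnom=-16.010; wc +0.310/-0.470 → slack +1.953/-2.264; half-tol=0.390, Σhalf²=0.724309
Nominal = -16.010. Worst-case = [-16.010 - 2.264, -16.010 + 1.953] = [-18.274, -14.057]. RSS = √0.724309 = 0.851.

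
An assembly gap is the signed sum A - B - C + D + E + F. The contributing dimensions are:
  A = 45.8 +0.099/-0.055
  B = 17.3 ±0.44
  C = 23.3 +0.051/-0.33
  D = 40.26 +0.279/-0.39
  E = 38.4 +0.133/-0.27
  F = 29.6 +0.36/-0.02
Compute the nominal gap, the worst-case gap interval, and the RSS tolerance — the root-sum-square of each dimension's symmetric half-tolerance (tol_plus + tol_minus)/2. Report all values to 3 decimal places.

Stack each dimension's contribution:
  +A: nom +45.800 → Σnom=45.800; wc +0.099/-0.055 → slack +0.099/-0.055; half-tol=0.077, Σhalf²=0.005929
  -B: nom -17.300 → Σnom=28.500; wc +0.440/-0.440 → slack +0.539/-0.495; half-tol=0.440, Σhalf²=0.199529
  -C: nom -23.300 → Σnom=5.200; wc +0.330/-0.051 → slack +0.869/-0.546; half-tol=0.191, Σhalf²=0.235819
  +D: nom +40.260 → Σnom=45.460; wc +0.279/-0.390 → slack +1.148/-0.936; half-tol=0.335, Σhalf²=0.347710
  +E: nom +38.400 → Σnom=83.860; wc +0.133/-0.270 → slack +1.281/-1.206; half-tol=0.202, Σhalf²=0.388312
  +F: nom +29.600 → Σnom=113.460; wc +0.360/-0.020 → slack +1.641/-1.226; half-tol=0.190, Σhalf²=0.424412
Nominal = 113.460. Worst-case = [113.460 - 1.226, 113.460 + 1.641] = [112.234, 115.101]. RSS = √0.424412 = 0.651.

nominal=113.460 wc=[112.234,115.101] rss=0.651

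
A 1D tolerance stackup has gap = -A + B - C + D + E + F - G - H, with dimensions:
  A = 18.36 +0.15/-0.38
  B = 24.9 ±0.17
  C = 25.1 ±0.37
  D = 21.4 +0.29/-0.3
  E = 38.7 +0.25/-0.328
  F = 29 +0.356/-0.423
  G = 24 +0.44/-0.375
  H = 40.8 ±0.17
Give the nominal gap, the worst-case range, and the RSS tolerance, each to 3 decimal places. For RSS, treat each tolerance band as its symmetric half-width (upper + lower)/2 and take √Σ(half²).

nominal=5.740 wc=[3.389,8.101] rss=0.868

Stack each dimension's contribution:
  -A: nom -18.360 → Σnom=-18.360; wc +0.380/-0.150 → slack +0.380/-0.150; half-tol=0.265, Σhalf²=0.070225
  +B: nom +24.900 → Σnom=6.540; wc +0.170/-0.170 → slack +0.550/-0.320; half-tol=0.170, Σhalf²=0.099125
  -C: nom -25.100 → Σnom=-18.560; wc +0.370/-0.370 → slack +0.920/-0.690; half-tol=0.370, Σhalf²=0.236025
  +D: nom +21.400 → Σnom=2.840; wc +0.290/-0.300 → slack +1.210/-0.990; half-tol=0.295, Σhalf²=0.323050
  +E: nom +38.700 → Σnom=41.540; wc +0.250/-0.328 → slack +1.460/-1.318; half-tol=0.289, Σhalf²=0.406571
  +F: nom +29.000 → Σnom=70.540; wc +0.356/-0.423 → slack +1.816/-1.741; half-tol=0.389, Σhalf²=0.558281
  -G: nom -24.000 → Σnom=46.540; wc +0.375/-0.440 → slack +2.191/-2.181; half-tol=0.407, Σhalf²=0.724337
  -H: nom -40.800 → Σnom=5.740; wc +0.170/-0.170 → slack +2.361/-2.351; half-tol=0.170, Σhalf²=0.753238
Nominal = 5.740. Worst-case = [5.740 - 2.351, 5.740 + 2.361] = [3.389, 8.101]. RSS = √0.753238 = 0.868.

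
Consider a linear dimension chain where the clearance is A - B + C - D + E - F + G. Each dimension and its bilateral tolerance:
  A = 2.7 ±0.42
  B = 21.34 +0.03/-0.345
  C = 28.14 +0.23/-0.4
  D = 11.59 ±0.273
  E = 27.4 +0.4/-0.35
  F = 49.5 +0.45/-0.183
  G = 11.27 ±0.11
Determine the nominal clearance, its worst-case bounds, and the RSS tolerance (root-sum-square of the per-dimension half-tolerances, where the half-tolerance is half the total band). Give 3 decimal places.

Stack each dimension's contribution:
  +A: nom +2.700 → Σnom=2.700; wc +0.420/-0.420 → slack +0.420/-0.420; half-tol=0.420, Σhalf²=0.176400
  -B: nom -21.340 → Σnom=-18.640; wc +0.345/-0.030 → slack +0.765/-0.450; half-tol=0.188, Σhalf²=0.211556
  +C: nom +28.140 → Σnom=9.500; wc +0.230/-0.400 → slack +0.995/-0.850; half-tol=0.315, Σhalf²=0.310781
  -D: nom -11.590 → Σnom=-2.090; wc +0.273/-0.273 → slack +1.268/-1.123; half-tol=0.273, Σhalf²=0.385310
  +E: nom +27.400 → Σnom=25.310; wc +0.400/-0.350 → slack +1.668/-1.473; half-tol=0.375, Σhalf²=0.525935
  -F: nom -49.500 → Σnom=-24.190; wc +0.183/-0.450 → slack +1.851/-1.923; half-tol=0.317, Σhalf²=0.626108
  +G: nom +11.270 → Σnom=-12.920; wc +0.110/-0.110 → slack +1.961/-2.033; half-tol=0.110, Σhalf²=0.638208
Nominal = -12.920. Worst-case = [-12.920 - 2.033, -12.920 + 1.961] = [-14.953, -10.959]. RSS = √0.638208 = 0.799.

nominal=-12.920 wc=[-14.953,-10.959] rss=0.799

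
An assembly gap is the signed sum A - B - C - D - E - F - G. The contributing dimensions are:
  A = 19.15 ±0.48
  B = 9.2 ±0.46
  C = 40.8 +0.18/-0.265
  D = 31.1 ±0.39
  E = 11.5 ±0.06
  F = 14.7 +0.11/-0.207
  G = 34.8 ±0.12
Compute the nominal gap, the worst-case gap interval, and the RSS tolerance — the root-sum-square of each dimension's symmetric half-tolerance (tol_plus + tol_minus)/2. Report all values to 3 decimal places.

nominal=-122.950 wc=[-124.750,-120.968] rss=0.829

Stack each dimension's contribution:
  +A: nom +19.150 → Σnom=19.150; wc +0.480/-0.480 → slack +0.480/-0.480; half-tol=0.480, Σhalf²=0.230400
  -B: nom -9.200 → Σnom=9.950; wc +0.460/-0.460 → slack +0.940/-0.940; half-tol=0.460, Σhalf²=0.442000
  -C: nom -40.800 → Σnom=-30.850; wc +0.265/-0.180 → slack +1.205/-1.120; half-tol=0.223, Σhalf²=0.491506
  -D: nom -31.100 → Σnom=-61.950; wc +0.390/-0.390 → slack +1.595/-1.510; half-tol=0.390, Σhalf²=0.643606
  -E: nom -11.500 → Σnom=-73.450; wc +0.060/-0.060 → slack +1.655/-1.570; half-tol=0.060, Σhalf²=0.647206
  -F: nom -14.700 → Σnom=-88.150; wc +0.207/-0.110 → slack +1.862/-1.680; half-tol=0.159, Σhalf²=0.672329
  -G: nom -34.800 → Σnom=-122.950; wc +0.120/-0.120 → slack +1.982/-1.800; half-tol=0.120, Σhalf²=0.686729
Nominal = -122.950. Worst-case = [-122.950 - 1.800, -122.950 + 1.982] = [-124.750, -120.968]. RSS = √0.686729 = 0.829.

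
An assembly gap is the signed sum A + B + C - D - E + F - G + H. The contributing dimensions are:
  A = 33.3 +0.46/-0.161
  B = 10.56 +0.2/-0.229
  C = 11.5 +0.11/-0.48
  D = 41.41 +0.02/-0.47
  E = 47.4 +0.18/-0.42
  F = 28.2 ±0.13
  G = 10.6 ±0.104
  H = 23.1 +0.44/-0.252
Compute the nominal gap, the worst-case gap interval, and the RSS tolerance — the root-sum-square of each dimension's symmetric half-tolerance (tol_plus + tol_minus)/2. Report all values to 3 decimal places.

Stack each dimension's contribution:
  +A: nom +33.300 → Σnom=33.300; wc +0.460/-0.161 → slack +0.460/-0.161; half-tol=0.310, Σhalf²=0.096410
  +B: nom +10.560 → Σnom=43.860; wc +0.200/-0.229 → slack +0.660/-0.390; half-tol=0.215, Σhalf²=0.142421
  +C: nom +11.500 → Σnom=55.360; wc +0.110/-0.480 → slack +0.770/-0.870; half-tol=0.295, Σhalf²=0.229445
  -D: nom -41.410 → Σnom=13.950; wc +0.470/-0.020 → slack +1.240/-0.890; half-tol=0.245, Σhalf²=0.289470
  -E: nom -47.400 → Σnom=-33.450; wc +0.420/-0.180 → slack +1.660/-1.070; half-tol=0.300, Σhalf²=0.379470
  +F: nom +28.200 → Σnom=-5.250; wc +0.130/-0.130 → slack +1.790/-1.200; half-tol=0.130, Σhalf²=0.396370
  -G: nom -10.600 → Σnom=-15.850; wc +0.104/-0.104 → slack +1.894/-1.304; half-tol=0.104, Σhalf²=0.407186
  +H: nom +23.100 → Σnom=7.250; wc +0.440/-0.252 → slack +2.334/-1.556; half-tol=0.346, Σhalf²=0.526902
Nominal = 7.250. Worst-case = [7.250 - 1.556, 7.250 + 2.334] = [5.694, 9.584]. RSS = √0.526902 = 0.726.

nominal=7.250 wc=[5.694,9.584] rss=0.726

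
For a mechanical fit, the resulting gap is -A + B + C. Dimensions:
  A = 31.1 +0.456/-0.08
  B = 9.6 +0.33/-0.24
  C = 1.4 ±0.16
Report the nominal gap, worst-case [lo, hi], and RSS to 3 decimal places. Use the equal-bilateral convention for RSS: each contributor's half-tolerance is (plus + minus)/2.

Stack each dimension's contribution:
  -A: nom -31.100 → Σnom=-31.100; wc +0.080/-0.456 → slack +0.080/-0.456; half-tol=0.268, Σhalf²=0.071824
  +B: nom +9.600 → Σnom=-21.500; wc +0.330/-0.240 → slack +0.410/-0.696; half-tol=0.285, Σhalf²=0.153049
  +C: nom +1.400 → Σnom=-20.100; wc +0.160/-0.160 → slack +0.570/-0.856; half-tol=0.160, Σhalf²=0.178649
Nominal = -20.100. Worst-case = [-20.100 - 0.856, -20.100 + 0.570] = [-20.956, -19.530]. RSS = √0.178649 = 0.423.

nominal=-20.100 wc=[-20.956,-19.530] rss=0.423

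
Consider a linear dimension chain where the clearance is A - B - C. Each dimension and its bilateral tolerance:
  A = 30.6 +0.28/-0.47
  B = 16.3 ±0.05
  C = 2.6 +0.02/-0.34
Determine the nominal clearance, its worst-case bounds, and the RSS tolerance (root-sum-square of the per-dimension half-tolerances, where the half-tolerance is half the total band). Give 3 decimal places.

nominal=11.700 wc=[11.160,12.370] rss=0.419

Stack each dimension's contribution:
  +A: nom +30.600 → Σnom=30.600; wc +0.280/-0.470 → slack +0.280/-0.470; half-tol=0.375, Σhalf²=0.140625
  -B: nom -16.300 → Σnom=14.300; wc +0.050/-0.050 → slack +0.330/-0.520; half-tol=0.050, Σhalf²=0.143125
  -C: nom -2.600 → Σnom=11.700; wc +0.340/-0.020 → slack +0.670/-0.540; half-tol=0.180, Σhalf²=0.175525
Nominal = 11.700. Worst-case = [11.700 - 0.540, 11.700 + 0.670] = [11.160, 12.370]. RSS = √0.175525 = 0.419.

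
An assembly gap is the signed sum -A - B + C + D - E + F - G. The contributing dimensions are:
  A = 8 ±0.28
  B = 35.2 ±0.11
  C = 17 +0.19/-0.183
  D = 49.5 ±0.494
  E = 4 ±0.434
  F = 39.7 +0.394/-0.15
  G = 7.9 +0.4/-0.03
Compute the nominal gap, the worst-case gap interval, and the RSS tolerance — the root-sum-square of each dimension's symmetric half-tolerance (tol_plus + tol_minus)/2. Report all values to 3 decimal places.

Stack each dimension's contribution:
  -A: nom -8.000 → Σnom=-8.000; wc +0.280/-0.280 → slack +0.280/-0.280; half-tol=0.280, Σhalf²=0.078400
  -B: nom -35.200 → Σnom=-43.200; wc +0.110/-0.110 → slack +0.390/-0.390; half-tol=0.110, Σhalf²=0.090500
  +C: nom +17.000 → Σnom=-26.200; wc +0.190/-0.183 → slack +0.580/-0.573; half-tol=0.186, Σhalf²=0.125282
  +D: nom +49.500 → Σnom=23.300; wc +0.494/-0.494 → slack +1.074/-1.067; half-tol=0.494, Σhalf²=0.369318
  -E: nom -4.000 → Σnom=19.300; wc +0.434/-0.434 → slack +1.508/-1.501; half-tol=0.434, Σhalf²=0.557674
  +F: nom +39.700 → Σnom=59.000; wc +0.394/-0.150 → slack +1.902/-1.651; half-tol=0.272, Σhalf²=0.631658
  -G: nom -7.900 → Σnom=51.100; wc +0.030/-0.400 → slack +1.932/-2.051; half-tol=0.215, Σhalf²=0.677883
Nominal = 51.100. Worst-case = [51.100 - 2.051, 51.100 + 1.932] = [49.049, 53.032]. RSS = √0.677883 = 0.823.

nominal=51.100 wc=[49.049,53.032] rss=0.823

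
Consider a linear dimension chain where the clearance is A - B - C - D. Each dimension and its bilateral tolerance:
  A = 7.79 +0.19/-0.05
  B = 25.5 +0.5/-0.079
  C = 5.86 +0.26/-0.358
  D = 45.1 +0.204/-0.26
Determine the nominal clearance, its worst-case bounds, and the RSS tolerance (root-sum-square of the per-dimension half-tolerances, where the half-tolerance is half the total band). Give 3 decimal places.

Stack each dimension's contribution:
  +A: nom +7.790 → Σnom=7.790; wc +0.190/-0.050 → slack +0.190/-0.050; half-tol=0.120, Σhalf²=0.014400
  -B: nom -25.500 → Σnom=-17.710; wc +0.079/-0.500 → slack +0.269/-0.550; half-tol=0.289, Σhalf²=0.098210
  -C: nom -5.860 → Σnom=-23.570; wc +0.358/-0.260 → slack +0.627/-0.810; half-tol=0.309, Σhalf²=0.193691
  -D: nom -45.100 → Σnom=-68.670; wc +0.260/-0.204 → slack +0.887/-1.014; half-tol=0.232, Σhalf²=0.247515
Nominal = -68.670. Worst-case = [-68.670 - 1.014, -68.670 + 0.887] = [-69.684, -67.783]. RSS = √0.247515 = 0.498.

nominal=-68.670 wc=[-69.684,-67.783] rss=0.498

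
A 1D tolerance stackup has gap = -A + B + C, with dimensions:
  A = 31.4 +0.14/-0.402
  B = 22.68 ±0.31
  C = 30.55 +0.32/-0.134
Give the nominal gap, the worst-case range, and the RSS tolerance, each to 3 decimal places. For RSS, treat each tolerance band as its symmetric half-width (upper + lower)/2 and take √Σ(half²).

nominal=21.830 wc=[21.246,22.862] rss=0.470

Stack each dimension's contribution:
  -A: nom -31.400 → Σnom=-31.400; wc +0.402/-0.140 → slack +0.402/-0.140; half-tol=0.271, Σhalf²=0.073441
  +B: nom +22.680 → Σnom=-8.720; wc +0.310/-0.310 → slack +0.712/-0.450; half-tol=0.310, Σhalf²=0.169541
  +C: nom +30.550 → Σnom=21.830; wc +0.320/-0.134 → slack +1.032/-0.584; half-tol=0.227, Σhalf²=0.221070
Nominal = 21.830. Worst-case = [21.830 - 0.584, 21.830 + 1.032] = [21.246, 22.862]. RSS = √0.221070 = 0.470.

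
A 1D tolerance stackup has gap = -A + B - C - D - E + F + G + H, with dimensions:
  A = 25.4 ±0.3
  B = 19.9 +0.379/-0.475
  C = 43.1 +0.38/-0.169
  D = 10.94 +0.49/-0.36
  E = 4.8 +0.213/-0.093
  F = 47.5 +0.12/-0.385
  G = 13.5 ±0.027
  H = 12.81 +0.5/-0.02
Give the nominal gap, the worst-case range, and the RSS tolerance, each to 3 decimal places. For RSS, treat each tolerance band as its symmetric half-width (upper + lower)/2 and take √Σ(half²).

nominal=9.470 wc=[7.180,11.418] rss=0.827

Stack each dimension's contribution:
  -A: nom -25.400 → Σnom=-25.400; wc +0.300/-0.300 → slack +0.300/-0.300; half-tol=0.300, Σhalf²=0.090000
  +B: nom +19.900 → Σnom=-5.500; wc +0.379/-0.475 → slack +0.679/-0.775; half-tol=0.427, Σhalf²=0.272329
  -C: nom -43.100 → Σnom=-48.600; wc +0.169/-0.380 → slack +0.848/-1.155; half-tol=0.275, Σhalf²=0.347679
  -D: nom -10.940 → Σnom=-59.540; wc +0.360/-0.490 → slack +1.208/-1.645; half-tol=0.425, Σhalf²=0.528304
  -E: nom -4.800 → Σnom=-64.340; wc +0.093/-0.213 → slack +1.301/-1.858; half-tol=0.153, Σhalf²=0.551713
  +F: nom +47.500 → Σnom=-16.840; wc +0.120/-0.385 → slack +1.421/-2.243; half-tol=0.253, Σhalf²=0.615469
  +G: nom +13.500 → Σnom=-3.340; wc +0.027/-0.027 → slack +1.448/-2.270; half-tol=0.027, Σhalf²=0.616198
  +H: nom +12.810 → Σnom=9.470; wc +0.500/-0.020 → slack +1.948/-2.290; half-tol=0.260, Σhalf²=0.683798
Nominal = 9.470. Worst-case = [9.470 - 2.290, 9.470 + 1.948] = [7.180, 11.418]. RSS = √0.683798 = 0.827.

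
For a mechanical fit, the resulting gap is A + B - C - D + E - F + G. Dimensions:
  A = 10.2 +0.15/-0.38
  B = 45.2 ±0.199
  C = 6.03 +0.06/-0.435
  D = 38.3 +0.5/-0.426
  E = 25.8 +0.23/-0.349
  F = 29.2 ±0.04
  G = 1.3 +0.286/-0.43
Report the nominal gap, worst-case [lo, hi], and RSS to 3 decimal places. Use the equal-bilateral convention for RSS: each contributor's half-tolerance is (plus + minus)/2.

nominal=8.970 wc=[7.012,10.736] rss=0.774

Stack each dimension's contribution:
  +A: nom +10.200 → Σnom=10.200; wc +0.150/-0.380 → slack +0.150/-0.380; half-tol=0.265, Σhalf²=0.070225
  +B: nom +45.200 → Σnom=55.400; wc +0.199/-0.199 → slack +0.349/-0.579; half-tol=0.199, Σhalf²=0.109826
  -C: nom -6.030 → Σnom=49.370; wc +0.435/-0.060 → slack +0.784/-0.639; half-tol=0.247, Σhalf²=0.171082
  -D: nom -38.300 → Σnom=11.070; wc +0.426/-0.500 → slack +1.210/-1.139; half-tol=0.463, Σhalf²=0.385451
  +E: nom +25.800 → Σnom=36.870; wc +0.230/-0.349 → slack +1.440/-1.488; half-tol=0.289, Σhalf²=0.469261
  -F: nom -29.200 → Σnom=7.670; wc +0.040/-0.040 → slack +1.480/-1.528; half-tol=0.040, Σhalf²=0.470861
  +G: nom +1.300 → Σnom=8.970; wc +0.286/-0.430 → slack +1.766/-1.958; half-tol=0.358, Σhalf²=0.599025
Nominal = 8.970. Worst-case = [8.970 - 1.958, 8.970 + 1.766] = [7.012, 10.736]. RSS = √0.599025 = 0.774.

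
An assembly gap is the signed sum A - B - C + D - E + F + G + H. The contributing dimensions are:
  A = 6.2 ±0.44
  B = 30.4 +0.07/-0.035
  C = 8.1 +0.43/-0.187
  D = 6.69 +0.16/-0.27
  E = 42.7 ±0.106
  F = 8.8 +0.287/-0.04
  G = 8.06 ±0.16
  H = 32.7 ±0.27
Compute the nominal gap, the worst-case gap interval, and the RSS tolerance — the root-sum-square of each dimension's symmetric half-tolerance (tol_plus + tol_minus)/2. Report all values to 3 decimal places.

Stack each dimension's contribution:
  +A: nom +6.200 → Σnom=6.200; wc +0.440/-0.440 → slack +0.440/-0.440; half-tol=0.440, Σhalf²=0.193600
  -B: nom -30.400 → Σnom=-24.200; wc +0.035/-0.070 → slack +0.475/-0.510; half-tol=0.053, Σhalf²=0.196356
  -C: nom -8.100 → Σnom=-32.300; wc +0.187/-0.430 → slack +0.662/-0.940; half-tol=0.308, Σhalf²=0.291528
  +D: nom +6.690 → Σnom=-25.610; wc +0.160/-0.270 → slack +0.822/-1.210; half-tol=0.215, Σhalf²=0.337753
  -E: nom -42.700 → Σnom=-68.310; wc +0.106/-0.106 → slack +0.928/-1.316; half-tol=0.106, Σhalf²=0.348990
  +F: nom +8.800 → Σnom=-59.510; wc +0.287/-0.040 → slack +1.215/-1.356; half-tol=0.163, Σhalf²=0.375722
  +G: nom +8.060 → Σnom=-51.450; wc +0.160/-0.160 → slack +1.375/-1.516; half-tol=0.160, Σhalf²=0.401322
  +H: nom +32.700 → Σnom=-18.750; wc +0.270/-0.270 → slack +1.645/-1.786; half-tol=0.270, Σhalf²=0.474222
Nominal = -18.750. Worst-case = [-18.750 - 1.786, -18.750 + 1.645] = [-20.536, -17.105]. RSS = √0.474222 = 0.689.

nominal=-18.750 wc=[-20.536,-17.105] rss=0.689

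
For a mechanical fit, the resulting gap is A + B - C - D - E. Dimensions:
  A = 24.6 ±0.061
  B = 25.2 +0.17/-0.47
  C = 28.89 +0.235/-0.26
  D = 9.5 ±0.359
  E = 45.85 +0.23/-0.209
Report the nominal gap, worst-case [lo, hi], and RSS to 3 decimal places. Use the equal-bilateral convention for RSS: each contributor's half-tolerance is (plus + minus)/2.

Stack each dimension's contribution:
  +A: nom +24.600 → Σnom=24.600; wc +0.061/-0.061 → slack +0.061/-0.061; half-tol=0.061, Σhalf²=0.003721
  +B: nom +25.200 → Σnom=49.800; wc +0.170/-0.470 → slack +0.231/-0.531; half-tol=0.320, Σhalf²=0.106121
  -C: nom -28.890 → Σnom=20.910; wc +0.260/-0.235 → slack +0.491/-0.766; half-tol=0.247, Σhalf²=0.167377
  -D: nom -9.500 → Σnom=11.410; wc +0.359/-0.359 → slack +0.850/-1.125; half-tol=0.359, Σhalf²=0.296258
  -E: nom -45.850 → Σnom=-34.440; wc +0.209/-0.230 → slack +1.059/-1.355; half-tol=0.220, Σhalf²=0.344438
Nominal = -34.440. Worst-case = [-34.440 - 1.355, -34.440 + 1.059] = [-35.795, -33.381]. RSS = √0.344438 = 0.587.

nominal=-34.440 wc=[-35.795,-33.381] rss=0.587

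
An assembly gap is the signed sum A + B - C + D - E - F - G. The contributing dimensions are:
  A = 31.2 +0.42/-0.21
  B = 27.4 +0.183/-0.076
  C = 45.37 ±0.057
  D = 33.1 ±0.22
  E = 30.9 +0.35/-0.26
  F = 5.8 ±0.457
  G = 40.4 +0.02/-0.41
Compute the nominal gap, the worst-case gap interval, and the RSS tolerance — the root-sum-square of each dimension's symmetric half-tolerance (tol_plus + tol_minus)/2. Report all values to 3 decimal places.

nominal=-30.770 wc=[-32.160,-28.763] rss=0.718

Stack each dimension's contribution:
  +A: nom +31.200 → Σnom=31.200; wc +0.420/-0.210 → slack +0.420/-0.210; half-tol=0.315, Σhalf²=0.099225
  +B: nom +27.400 → Σnom=58.600; wc +0.183/-0.076 → slack +0.603/-0.286; half-tol=0.130, Σhalf²=0.115995
  -C: nom -45.370 → Σnom=13.230; wc +0.057/-0.057 → slack +0.660/-0.343; half-tol=0.057, Σhalf²=0.119244
  +D: nom +33.100 → Σnom=46.330; wc +0.220/-0.220 → slack +0.880/-0.563; half-tol=0.220, Σhalf²=0.167644
  -E: nom -30.900 → Σnom=15.430; wc +0.260/-0.350 → slack +1.140/-0.913; half-tol=0.305, Σhalf²=0.260669
  -F: nom -5.800 → Σnom=9.630; wc +0.457/-0.457 → slack +1.597/-1.370; half-tol=0.457, Σhalf²=0.469518
  -G: nom -40.400 → Σnom=-30.770; wc +0.410/-0.020 → slack +2.007/-1.390; half-tol=0.215, Σhalf²=0.515743
Nominal = -30.770. Worst-case = [-30.770 - 1.390, -30.770 + 2.007] = [-32.160, -28.763]. RSS = √0.515743 = 0.718.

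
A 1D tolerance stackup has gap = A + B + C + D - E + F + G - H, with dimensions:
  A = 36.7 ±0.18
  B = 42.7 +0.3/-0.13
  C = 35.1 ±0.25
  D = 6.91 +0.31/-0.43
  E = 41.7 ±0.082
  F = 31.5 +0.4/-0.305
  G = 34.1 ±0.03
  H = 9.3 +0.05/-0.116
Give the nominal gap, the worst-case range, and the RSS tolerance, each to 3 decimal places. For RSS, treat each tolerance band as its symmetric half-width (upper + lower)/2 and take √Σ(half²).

nominal=136.010 wc=[134.553,137.678] rss=0.646

Stack each dimension's contribution:
  +A: nom +36.700 → Σnom=36.700; wc +0.180/-0.180 → slack +0.180/-0.180; half-tol=0.180, Σhalf²=0.032400
  +B: nom +42.700 → Σnom=79.400; wc +0.300/-0.130 → slack +0.480/-0.310; half-tol=0.215, Σhalf²=0.078625
  +C: nom +35.100 → Σnom=114.500; wc +0.250/-0.250 → slack +0.730/-0.560; half-tol=0.250, Σhalf²=0.141125
  +D: nom +6.910 → Σnom=121.410; wc +0.310/-0.430 → slack +1.040/-0.990; half-tol=0.370, Σhalf²=0.278025
  -E: nom -41.700 → Σnom=79.710; wc +0.082/-0.082 → slack +1.122/-1.072; half-tol=0.082, Σhalf²=0.284749
  +F: nom +31.500 → Σnom=111.210; wc +0.400/-0.305 → slack +1.522/-1.377; half-tol=0.353, Σhalf²=0.409005
  +G: nom +34.100 → Σnom=145.310; wc +0.030/-0.030 → slack +1.552/-1.407; half-tol=0.030, Σhalf²=0.409905
  -H: nom -9.300 → Σnom=136.010; wc +0.116/-0.050 → slack +1.668/-1.457; half-tol=0.083, Σhalf²=0.416794
Nominal = 136.010. Worst-case = [136.010 - 1.457, 136.010 + 1.668] = [134.553, 137.678]. RSS = √0.416794 = 0.646.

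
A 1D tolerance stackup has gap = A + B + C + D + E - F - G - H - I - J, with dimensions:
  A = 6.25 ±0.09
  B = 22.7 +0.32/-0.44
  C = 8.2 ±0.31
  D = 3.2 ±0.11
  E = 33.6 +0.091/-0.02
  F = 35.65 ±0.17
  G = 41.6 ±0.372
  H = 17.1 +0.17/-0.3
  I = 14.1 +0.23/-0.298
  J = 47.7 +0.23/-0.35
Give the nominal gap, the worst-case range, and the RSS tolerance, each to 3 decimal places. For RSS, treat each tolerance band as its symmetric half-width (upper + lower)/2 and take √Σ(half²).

nominal=-82.200 wc=[-84.342,-79.789] rss=0.800

Stack each dimension's contribution:
  +A: nom +6.250 → Σnom=6.250; wc +0.090/-0.090 → slack +0.090/-0.090; half-tol=0.090, Σhalf²=0.008100
  +B: nom +22.700 → Σnom=28.950; wc +0.320/-0.440 → slack +0.410/-0.530; half-tol=0.380, Σhalf²=0.152500
  +C: nom +8.200 → Σnom=37.150; wc +0.310/-0.310 → slack +0.720/-0.840; half-tol=0.310, Σhalf²=0.248600
  +D: nom +3.200 → Σnom=40.350; wc +0.110/-0.110 → slack +0.830/-0.950; half-tol=0.110, Σhalf²=0.260700
  +E: nom +33.600 → Σnom=73.950; wc +0.091/-0.020 → slack +0.921/-0.970; half-tol=0.056, Σhalf²=0.263780
  -F: nom -35.650 → Σnom=38.300; wc +0.170/-0.170 → slack +1.091/-1.140; half-tol=0.170, Σhalf²=0.292680
  -G: nom -41.600 → Σnom=-3.300; wc +0.372/-0.372 → slack +1.463/-1.512; half-tol=0.372, Σhalf²=0.431064
  -H: nom -17.100 → Σnom=-20.400; wc +0.300/-0.170 → slack +1.763/-1.682; half-tol=0.235, Σhalf²=0.486289
  -I: nom -14.100 → Σnom=-34.500; wc +0.298/-0.230 → slack +2.061/-1.912; half-tol=0.264, Σhalf²=0.555985
  -J: nom -47.700 → Σnom=-82.200; wc +0.350/-0.230 → slack +2.411/-2.142; half-tol=0.290, Σhalf²=0.640085
Nominal = -82.200. Worst-case = [-82.200 - 2.142, -82.200 + 2.411] = [-84.342, -79.789]. RSS = √0.640085 = 0.800.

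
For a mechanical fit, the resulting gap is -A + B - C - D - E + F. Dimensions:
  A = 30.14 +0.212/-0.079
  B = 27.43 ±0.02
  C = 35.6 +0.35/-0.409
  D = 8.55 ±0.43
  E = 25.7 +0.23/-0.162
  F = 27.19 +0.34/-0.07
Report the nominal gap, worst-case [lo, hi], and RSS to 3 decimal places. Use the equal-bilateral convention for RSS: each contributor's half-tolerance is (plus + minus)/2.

Stack each dimension's contribution:
  -A: nom -30.140 → Σnom=-30.140; wc +0.079/-0.212 → slack +0.079/-0.212; half-tol=0.145, Σhalf²=0.021170
  +B: nom +27.430 → Σnom=-2.710; wc +0.020/-0.020 → slack +0.099/-0.232; half-tol=0.020, Σhalf²=0.021570
  -C: nom -35.600 → Σnom=-38.310; wc +0.409/-0.350 → slack +0.508/-0.582; half-tol=0.379, Σhalf²=0.165590
  -D: nom -8.550 → Σnom=-46.860; wc +0.430/-0.430 → slack +0.938/-1.012; half-tol=0.430, Σhalf²=0.350490
  -E: nom -25.700 → Σnom=-72.560; wc +0.162/-0.230 → slack +1.100/-1.242; half-tol=0.196, Σhalf²=0.388906
  +F: nom +27.190 → Σnom=-45.370; wc +0.340/-0.070 → slack +1.440/-1.312; half-tol=0.205, Σhalf²=0.430931
Nominal = -45.370. Worst-case = [-45.370 - 1.312, -45.370 + 1.440] = [-46.682, -43.930]. RSS = √0.430931 = 0.656.

nominal=-45.370 wc=[-46.682,-43.930] rss=0.656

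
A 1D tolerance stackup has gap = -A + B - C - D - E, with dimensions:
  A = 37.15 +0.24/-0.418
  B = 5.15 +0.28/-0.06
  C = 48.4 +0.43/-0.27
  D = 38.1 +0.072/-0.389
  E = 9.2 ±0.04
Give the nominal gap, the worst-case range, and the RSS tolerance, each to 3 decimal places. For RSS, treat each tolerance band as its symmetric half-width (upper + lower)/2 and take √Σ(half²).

nominal=-127.700 wc=[-128.542,-126.303] rss=0.561

Stack each dimension's contribution:
  -A: nom -37.150 → Σnom=-37.150; wc +0.418/-0.240 → slack +0.418/-0.240; half-tol=0.329, Σhalf²=0.108241
  +B: nom +5.150 → Σnom=-32.000; wc +0.280/-0.060 → slack +0.698/-0.300; half-tol=0.170, Σhalf²=0.137141
  -C: nom -48.400 → Σnom=-80.400; wc +0.270/-0.430 → slack +0.968/-0.730; half-tol=0.350, Σhalf²=0.259641
  -D: nom -38.100 → Σnom=-118.500; wc +0.389/-0.072 → slack +1.357/-0.802; half-tol=0.231, Σhalf²=0.312771
  -E: nom -9.200 → Σnom=-127.700; wc +0.040/-0.040 → slack +1.397/-0.842; half-tol=0.040, Σhalf²=0.314371
Nominal = -127.700. Worst-case = [-127.700 - 0.842, -127.700 + 1.397] = [-128.542, -126.303]. RSS = √0.314371 = 0.561.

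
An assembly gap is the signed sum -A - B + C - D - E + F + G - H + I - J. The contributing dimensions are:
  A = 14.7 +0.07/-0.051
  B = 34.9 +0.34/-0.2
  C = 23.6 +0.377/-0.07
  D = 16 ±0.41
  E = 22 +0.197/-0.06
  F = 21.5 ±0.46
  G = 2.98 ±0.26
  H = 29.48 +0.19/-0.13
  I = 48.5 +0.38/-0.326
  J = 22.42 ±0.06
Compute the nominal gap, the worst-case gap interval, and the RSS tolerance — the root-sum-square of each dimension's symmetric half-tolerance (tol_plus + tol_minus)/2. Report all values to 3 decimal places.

Stack each dimension's contribution:
  -A: nom -14.700 → Σnom=-14.700; wc +0.051/-0.070 → slack +0.051/-0.070; half-tol=0.060, Σhalf²=0.003660
  -B: nom -34.900 → Σnom=-49.600; wc +0.200/-0.340 → slack +0.251/-0.410; half-tol=0.270, Σhalf²=0.076560
  +C: nom +23.600 → Σnom=-26.000; wc +0.377/-0.070 → slack +0.628/-0.480; half-tol=0.224, Σhalf²=0.126513
  -D: nom -16.000 → Σnom=-42.000; wc +0.410/-0.410 → slack +1.038/-0.890; half-tol=0.410, Σhalf²=0.294612
  -E: nom -22.000 → Σnom=-64.000; wc +0.060/-0.197 → slack +1.098/-1.087; half-tol=0.129, Σhalf²=0.311125
  +F: nom +21.500 → Σnom=-42.500; wc +0.460/-0.460 → slack +1.558/-1.547; half-tol=0.460, Σhalf²=0.522725
  +G: nom +2.980 → Σnom=-39.520; wc +0.260/-0.260 → slack +1.818/-1.807; half-tol=0.260, Σhalf²=0.590325
  -H: nom -29.480 → Σnom=-69.000; wc +0.130/-0.190 → slack +1.948/-1.997; half-tol=0.160, Σhalf²=0.615925
  +I: nom +48.500 → Σnom=-20.500; wc +0.380/-0.326 → slack +2.328/-2.323; half-tol=0.353, Σhalf²=0.740534
  -J: nom -22.420 → Σnom=-42.920; wc +0.060/-0.060 → slack +2.388/-2.383; half-tol=0.060, Σhalf²=0.744134
Nominal = -42.920. Worst-case = [-42.920 - 2.383, -42.920 + 2.388] = [-45.303, -40.532]. RSS = √0.744134 = 0.863.

nominal=-42.920 wc=[-45.303,-40.532] rss=0.863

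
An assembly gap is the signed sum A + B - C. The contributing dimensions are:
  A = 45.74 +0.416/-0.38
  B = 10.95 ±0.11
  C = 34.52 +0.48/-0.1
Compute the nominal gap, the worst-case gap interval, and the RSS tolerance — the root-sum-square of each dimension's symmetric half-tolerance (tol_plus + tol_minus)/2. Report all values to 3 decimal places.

nominal=22.170 wc=[21.200,22.796] rss=0.505

Stack each dimension's contribution:
  +A: nom +45.740 → Σnom=45.740; wc +0.416/-0.380 → slack +0.416/-0.380; half-tol=0.398, Σhalf²=0.158404
  +B: nom +10.950 → Σnom=56.690; wc +0.110/-0.110 → slack +0.526/-0.490; half-tol=0.110, Σhalf²=0.170504
  -C: nom -34.520 → Σnom=22.170; wc +0.100/-0.480 → slack +0.626/-0.970; half-tol=0.290, Σhalf²=0.254604
Nominal = 22.170. Worst-case = [22.170 - 0.970, 22.170 + 0.626] = [21.200, 22.796]. RSS = √0.254604 = 0.505.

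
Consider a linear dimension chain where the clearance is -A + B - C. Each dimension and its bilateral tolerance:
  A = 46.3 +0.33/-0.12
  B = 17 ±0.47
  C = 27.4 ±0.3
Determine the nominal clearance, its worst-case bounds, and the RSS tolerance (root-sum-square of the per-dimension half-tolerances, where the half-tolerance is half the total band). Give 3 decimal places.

Stack each dimension's contribution:
  -A: nom -46.300 → Σnom=-46.300; wc +0.120/-0.330 → slack +0.120/-0.330; half-tol=0.225, Σhalf²=0.050625
  +B: nom +17.000 → Σnom=-29.300; wc +0.470/-0.470 → slack +0.590/-0.800; half-tol=0.470, Σhalf²=0.271525
  -C: nom -27.400 → Σnom=-56.700; wc +0.300/-0.300 → slack +0.890/-1.100; half-tol=0.300, Σhalf²=0.361525
Nominal = -56.700. Worst-case = [-56.700 - 1.100, -56.700 + 0.890] = [-57.800, -55.810]. RSS = √0.361525 = 0.601.

nominal=-56.700 wc=[-57.800,-55.810] rss=0.601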